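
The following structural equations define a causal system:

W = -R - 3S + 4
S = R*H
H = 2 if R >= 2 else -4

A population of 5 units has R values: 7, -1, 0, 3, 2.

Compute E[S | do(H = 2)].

4.4

The intervention sets H=2 in all 5 units regardless of R. Recomputing S per unit gives 14, -2, 0, 6, 4; average 4.4.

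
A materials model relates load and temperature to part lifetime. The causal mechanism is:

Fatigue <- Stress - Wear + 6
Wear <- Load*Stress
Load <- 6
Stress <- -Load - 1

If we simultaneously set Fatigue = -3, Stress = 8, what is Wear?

Setting Fatigue = -3, Stress = 8 by intervention discards those variables' equations.
Wear = Load*Stress  [with Load=6, Stress=8]  = 48

48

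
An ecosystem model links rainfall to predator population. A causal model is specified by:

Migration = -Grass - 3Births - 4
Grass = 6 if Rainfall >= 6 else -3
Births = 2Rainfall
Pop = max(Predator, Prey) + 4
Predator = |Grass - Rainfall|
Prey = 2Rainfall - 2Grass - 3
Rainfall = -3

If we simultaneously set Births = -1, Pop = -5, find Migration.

Under do(Births = -1, Pop = -5), each intervened variable's structural equation is replaced by its fixed value.
Grass = 6 if Rainfall >= 6 else -3  [with Rainfall=-3]  = -3
Migration = -Grass - 3Births - 4  [with Grass=-3, Births=-1]  = 2

2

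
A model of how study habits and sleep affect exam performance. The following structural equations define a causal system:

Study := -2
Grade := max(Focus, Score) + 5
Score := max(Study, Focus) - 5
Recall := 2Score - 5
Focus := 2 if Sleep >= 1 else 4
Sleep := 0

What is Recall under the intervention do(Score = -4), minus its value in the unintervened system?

Intervening sets Score = -4 and removes its equation (Score := max(Study, Focus) - 5).
Recall = 2Score - 5  [with Score=-4]  = -13
Without intervention: Focus = 2 if Sleep >= 1 else 4  [with Sleep=0]  = 4; Score = max(Study, Focus) - 5  [with Study=-2, Focus=4]  = -1; Recall = 2Score - 5  [with Score=-1]  = -7.
Change = -13 − (-7) = -6.

-6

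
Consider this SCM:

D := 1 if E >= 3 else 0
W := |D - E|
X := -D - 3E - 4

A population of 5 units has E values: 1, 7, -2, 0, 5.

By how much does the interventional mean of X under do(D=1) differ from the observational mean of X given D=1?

The intervention sets D=1 in all 5 units regardless of E. Recomputing X per unit gives -8, -26, 1, -5, -20; average -11.6.
E[X|D=1] averages over only the 2 units with D=1 (E = 7, 5): X = -26, -20, mean -23.
Difference = -11.6 − (-23) = 11.4.

11.4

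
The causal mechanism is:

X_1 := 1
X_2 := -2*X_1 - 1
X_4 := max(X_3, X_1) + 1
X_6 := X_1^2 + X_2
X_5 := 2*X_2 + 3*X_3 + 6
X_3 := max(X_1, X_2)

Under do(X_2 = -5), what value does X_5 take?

-1

do(X_2=-5) replaces the equation X_2 := -2*X_1 - 1 with the constant X_2 = -5.
X_3 = max(X_1, X_2)  [with X_1=1, X_2=-5]  = 1
X_5 = 2*X_2 + 3*X_3 + 6  [with X_2=-5, X_3=1]  = -1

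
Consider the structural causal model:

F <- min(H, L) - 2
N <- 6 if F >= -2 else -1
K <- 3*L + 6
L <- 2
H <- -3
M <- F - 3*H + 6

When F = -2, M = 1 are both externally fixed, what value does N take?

6

The joint intervention fixes F = -2, M = 1, removing each variable's own equation.
N = 6 if F >= -2 else -1  [with F=-2]  = 6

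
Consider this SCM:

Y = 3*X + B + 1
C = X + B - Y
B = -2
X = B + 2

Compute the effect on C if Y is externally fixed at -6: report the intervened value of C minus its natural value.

The intervention breaks the incoming arrows to Y: Y = 3*X + B + 1 no longer applies, and Y = -6.
X = B + 2  [with B=-2]  = 0
C = X + B - Y  [with X=0, B=-2, Y=-6]  = 4
Without intervention: X = B + 2  [with B=-2]  = 0; Y = 3*X + B + 1  [with X=0, B=-2]  = -1; C = X + B - Y  [with X=0, B=-2, Y=-1]  = -1.
Change = 4 − (-1) = 5.

5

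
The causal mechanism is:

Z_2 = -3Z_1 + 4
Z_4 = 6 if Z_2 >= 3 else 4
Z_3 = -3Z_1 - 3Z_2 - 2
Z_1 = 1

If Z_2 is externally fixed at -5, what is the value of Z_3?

The intervention breaks the incoming arrows to Z_2: Z_2 = -3Z_1 + 4 no longer applies, and Z_2 = -5.
Z_3 = -3Z_1 - 3Z_2 - 2  [with Z_1=1, Z_2=-5]  = 10

10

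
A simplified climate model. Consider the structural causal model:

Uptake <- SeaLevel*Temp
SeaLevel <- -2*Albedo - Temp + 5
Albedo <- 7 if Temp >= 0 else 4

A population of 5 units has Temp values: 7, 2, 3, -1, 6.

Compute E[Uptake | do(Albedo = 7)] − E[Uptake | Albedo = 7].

Under do(Albedo=7), Albedo's equation is replaced by Albedo=7 for every unit. Per-unit Uptake: -112, -22, -36, 8, -90. Mean = -50.4.
E[Uptake|Albedo=7] averages over only the 4 units with Albedo=7 (Temp = 7, 2, 3, 6): Uptake = -112, -22, -36, -90, mean -65.
Difference = -50.4 − (-65) = 14.6.

14.6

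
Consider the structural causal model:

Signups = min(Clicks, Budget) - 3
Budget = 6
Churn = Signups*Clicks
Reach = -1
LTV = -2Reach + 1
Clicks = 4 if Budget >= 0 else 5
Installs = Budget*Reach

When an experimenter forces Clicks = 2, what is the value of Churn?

-2

The intervention breaks the incoming arrows to Clicks: Clicks = 4 if Budget >= 0 else 5 no longer applies, and Clicks = 2.
Signups = min(Clicks, Budget) - 3  [with Clicks=2, Budget=6]  = -1
Churn = Signups*Clicks  [with Signups=-1, Clicks=2]  = -2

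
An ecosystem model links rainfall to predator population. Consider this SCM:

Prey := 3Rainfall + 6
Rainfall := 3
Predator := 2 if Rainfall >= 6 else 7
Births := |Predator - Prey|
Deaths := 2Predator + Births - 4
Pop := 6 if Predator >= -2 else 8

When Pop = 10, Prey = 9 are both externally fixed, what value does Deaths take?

12

The joint intervention fixes Pop = 10, Prey = 9, removing each variable's own equation.
Predator = 2 if Rainfall >= 6 else 7  [with Rainfall=3]  = 7
Births = |Predator - Prey|  [with Predator=7, Prey=9]  = 2
Deaths = 2Predator + Births - 4  [with Predator=7, Births=2]  = 12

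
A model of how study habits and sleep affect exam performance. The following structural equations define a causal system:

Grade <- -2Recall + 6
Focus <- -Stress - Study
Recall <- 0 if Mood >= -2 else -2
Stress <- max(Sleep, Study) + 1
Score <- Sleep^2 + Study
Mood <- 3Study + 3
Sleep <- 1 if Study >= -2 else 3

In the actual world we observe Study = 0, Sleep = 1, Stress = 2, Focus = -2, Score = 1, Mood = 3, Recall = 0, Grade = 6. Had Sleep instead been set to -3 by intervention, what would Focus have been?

Under do(Sleep=-3), the mechanism Sleep <- 1 if Study >= -2 else 3 is discarded; Sleep is fixed at -3.
Stress = max(Sleep, Study) + 1  [with Sleep=-3, Study=0]  = 1
Focus = -Stress - Study  [with Stress=1, Study=0]  = -1

-1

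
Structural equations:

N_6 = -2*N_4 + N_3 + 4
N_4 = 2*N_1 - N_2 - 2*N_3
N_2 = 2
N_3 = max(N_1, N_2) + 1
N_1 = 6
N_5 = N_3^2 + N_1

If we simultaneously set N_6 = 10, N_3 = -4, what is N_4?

Under do(N_6 = 10, N_3 = -4), each intervened variable's structural equation is replaced by its fixed value.
N_4 = 2*N_1 - N_2 - 2*N_3  [with N_1=6, N_2=2, N_3=-4]  = 18

18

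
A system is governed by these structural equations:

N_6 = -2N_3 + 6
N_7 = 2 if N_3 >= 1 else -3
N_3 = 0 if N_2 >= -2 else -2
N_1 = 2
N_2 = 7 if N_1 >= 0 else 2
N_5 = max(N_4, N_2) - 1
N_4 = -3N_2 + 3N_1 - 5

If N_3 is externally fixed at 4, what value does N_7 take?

The intervention breaks the incoming arrows to N_3: N_3 = 0 if N_2 >= -2 else -2 no longer applies, and N_3 = 4.
N_7 = 2 if N_3 >= 1 else -3  [with N_3=4]  = 2

2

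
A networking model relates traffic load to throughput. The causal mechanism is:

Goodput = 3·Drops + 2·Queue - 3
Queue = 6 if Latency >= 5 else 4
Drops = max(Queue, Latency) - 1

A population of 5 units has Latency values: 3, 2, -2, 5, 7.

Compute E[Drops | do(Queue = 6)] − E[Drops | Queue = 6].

Under do(Queue=6), Queue's equation is replaced by Queue=6 for every unit. Per-unit Drops: 5, 5, 5, 5, 6. Mean = 5.2.
E[Drops|Queue=6] averages over only the 2 units with Queue=6 (Latency = 5, 7): Drops = 5, 6, mean 5.5.
Difference = 5.2 − 5.5 = -0.3.

-0.3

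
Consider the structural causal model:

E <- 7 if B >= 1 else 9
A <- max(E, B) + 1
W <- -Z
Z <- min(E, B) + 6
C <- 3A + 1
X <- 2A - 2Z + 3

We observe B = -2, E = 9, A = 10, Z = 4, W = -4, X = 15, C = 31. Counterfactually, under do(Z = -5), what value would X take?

33

Under do(Z=-5), the mechanism Z <- min(E, B) + 6 is discarded; Z is fixed at -5.
E = 7 if B >= 1 else 9  [with B=-2]  = 9
A = max(E, B) + 1  [with E=9, B=-2]  = 10
X = 2A - 2Z + 3  [with A=10, Z=-5]  = 33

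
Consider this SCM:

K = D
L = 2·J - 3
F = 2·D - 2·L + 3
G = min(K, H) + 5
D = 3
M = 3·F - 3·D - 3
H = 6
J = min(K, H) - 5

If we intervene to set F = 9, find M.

do(F=9) replaces the equation F = 2·D - 2·L + 3 with the constant F = 9.
M = 3·F - 3·D - 3  [with F=9, D=3]  = 15

15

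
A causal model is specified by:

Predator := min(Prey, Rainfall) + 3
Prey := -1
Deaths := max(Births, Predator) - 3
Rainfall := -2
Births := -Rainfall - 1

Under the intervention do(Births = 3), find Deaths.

0

Intervening sets Births = 3 and removes its equation (Births := -Rainfall - 1).
Predator = min(Prey, Rainfall) + 3  [with Prey=-1, Rainfall=-2]  = 1
Deaths = max(Births, Predator) - 3  [with Births=3, Predator=1]  = 0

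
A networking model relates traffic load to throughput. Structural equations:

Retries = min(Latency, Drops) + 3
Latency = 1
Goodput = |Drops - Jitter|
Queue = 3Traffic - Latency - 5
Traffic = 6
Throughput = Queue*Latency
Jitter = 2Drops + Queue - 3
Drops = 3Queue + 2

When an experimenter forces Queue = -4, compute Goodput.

17

The intervention breaks the incoming arrows to Queue: Queue = 3Traffic - Latency - 5 no longer applies, and Queue = -4.
Drops = 3Queue + 2  [with Queue=-4]  = -10
Jitter = 2Drops + Queue - 3  [with Drops=-10, Queue=-4]  = -27
Goodput = |Drops - Jitter|  [with Drops=-10, Jitter=-27]  = 17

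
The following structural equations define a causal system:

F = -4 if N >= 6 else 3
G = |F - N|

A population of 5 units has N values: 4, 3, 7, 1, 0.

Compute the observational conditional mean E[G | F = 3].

Observing F=3 restricts to units where F's equation naturally yields 3: N ∈ {4, 3, 1, 0}. In that subpopulation G = 1, 0, 2, 3, mean 1.5.

1.5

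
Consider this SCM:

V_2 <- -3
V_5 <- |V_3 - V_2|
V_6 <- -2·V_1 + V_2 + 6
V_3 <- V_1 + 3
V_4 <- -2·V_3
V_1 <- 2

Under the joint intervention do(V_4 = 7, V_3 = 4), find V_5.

The joint intervention fixes V_4 = 7, V_3 = 4, removing each variable's own equation.
V_5 = |V_3 - V_2|  [with V_3=4, V_2=-3]  = 7

7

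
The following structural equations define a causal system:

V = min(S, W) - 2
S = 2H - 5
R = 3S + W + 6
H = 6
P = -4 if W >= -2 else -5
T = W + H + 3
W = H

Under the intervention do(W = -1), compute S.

Under do(W=-1), the mechanism W = H is discarded; W is fixed at -1.
Since S is not a descendant of the intervened variable, it is unaffected.
S = 2H - 5  [with H=6]  = 7

7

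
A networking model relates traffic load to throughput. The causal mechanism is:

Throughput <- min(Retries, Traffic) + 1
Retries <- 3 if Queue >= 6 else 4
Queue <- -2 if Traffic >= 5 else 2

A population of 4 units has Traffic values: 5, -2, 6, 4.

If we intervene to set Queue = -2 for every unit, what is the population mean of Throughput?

Under do(Queue=-2), Queue's equation is replaced by Queue=-2 for every unit. Per-unit Throughput: 5, -1, 5, 5. Mean = 3.5.

3.5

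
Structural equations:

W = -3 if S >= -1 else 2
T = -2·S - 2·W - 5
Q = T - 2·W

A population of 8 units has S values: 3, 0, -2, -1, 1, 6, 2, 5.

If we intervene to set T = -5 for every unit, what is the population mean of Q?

-0.25

do(T=-5) breaks T's dependence on S. With T=-5 fixed, Q across the units is 1, 1, -9, 1, 1, 1, 1, 1, mean -0.25.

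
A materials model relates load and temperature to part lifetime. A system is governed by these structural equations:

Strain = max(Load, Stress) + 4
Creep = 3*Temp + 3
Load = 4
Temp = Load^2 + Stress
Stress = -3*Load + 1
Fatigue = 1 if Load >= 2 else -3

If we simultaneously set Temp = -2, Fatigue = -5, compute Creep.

-3

Setting Temp = -2, Fatigue = -5 by intervention discards those variables' equations.
Creep = 3*Temp + 3  [with Temp=-2]  = -3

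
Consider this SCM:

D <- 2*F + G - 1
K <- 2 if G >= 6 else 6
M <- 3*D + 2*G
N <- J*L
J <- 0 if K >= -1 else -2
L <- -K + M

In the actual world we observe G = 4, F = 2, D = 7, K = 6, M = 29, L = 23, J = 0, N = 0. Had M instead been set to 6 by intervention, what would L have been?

0

The intervention breaks the incoming arrows to M: M <- 3*D + 2*G no longer applies, and M = 6.
K = 2 if G >= 6 else 6  [with G=4]  = 6
L = -K + M  [with K=6, M=6]  = 0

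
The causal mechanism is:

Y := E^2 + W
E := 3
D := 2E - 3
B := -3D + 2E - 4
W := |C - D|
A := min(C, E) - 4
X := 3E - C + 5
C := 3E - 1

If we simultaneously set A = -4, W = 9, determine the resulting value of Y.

18

Under do(A = -4, W = 9), each intervened variable's structural equation is replaced by its fixed value.
Y = E^2 + W  [with E=3, W=9]  = 18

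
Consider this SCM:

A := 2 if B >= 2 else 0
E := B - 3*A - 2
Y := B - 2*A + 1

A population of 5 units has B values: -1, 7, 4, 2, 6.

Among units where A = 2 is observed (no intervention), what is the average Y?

1.75

Conditioning on A=2 selects the 4 unit(s) with B ∈ {7, 4, 2, 6}. Their Y values: 4, 1, -1, 3. Mean = 1.75.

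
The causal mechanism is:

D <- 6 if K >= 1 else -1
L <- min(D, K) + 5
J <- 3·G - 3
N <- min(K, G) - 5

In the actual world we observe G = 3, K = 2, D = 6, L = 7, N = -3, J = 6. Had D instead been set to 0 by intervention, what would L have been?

5

The intervention breaks the incoming arrows to D: D <- 6 if K >= 1 else -1 no longer applies, and D = 0.
L = min(D, K) + 5  [with D=0, K=2]  = 5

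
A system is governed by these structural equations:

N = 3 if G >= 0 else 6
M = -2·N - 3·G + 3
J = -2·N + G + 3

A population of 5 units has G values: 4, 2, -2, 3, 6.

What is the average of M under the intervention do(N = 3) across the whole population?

Every unit gets N=3 under the intervention. M values become -15, -9, 3, -12, -21; E[M|do(N=3)] = -10.8.

-10.8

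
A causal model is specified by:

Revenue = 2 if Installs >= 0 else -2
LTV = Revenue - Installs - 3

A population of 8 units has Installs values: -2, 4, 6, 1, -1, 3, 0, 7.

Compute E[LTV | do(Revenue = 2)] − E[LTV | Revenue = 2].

1.25

The intervention sets Revenue=2 in all 8 units regardless of Installs. Recomputing LTV per unit gives 1, -5, -7, -2, 0, -4, -1, -8; average -3.25.
E[LTV|Revenue=2] averages over only the 6 units with Revenue=2 (Installs = 4, 6, 1, 3, 0, 7): LTV = -5, -7, -2, -4, -1, -8, mean -4.5.
Difference = -3.25 − (-4.5) = 1.25.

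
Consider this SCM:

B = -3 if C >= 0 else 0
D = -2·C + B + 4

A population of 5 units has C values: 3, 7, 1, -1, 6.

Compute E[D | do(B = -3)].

-5.4

do(B=-3) breaks B's dependence on C. With B=-3 fixed, D across the units is -5, -13, -1, 3, -11, mean -5.4.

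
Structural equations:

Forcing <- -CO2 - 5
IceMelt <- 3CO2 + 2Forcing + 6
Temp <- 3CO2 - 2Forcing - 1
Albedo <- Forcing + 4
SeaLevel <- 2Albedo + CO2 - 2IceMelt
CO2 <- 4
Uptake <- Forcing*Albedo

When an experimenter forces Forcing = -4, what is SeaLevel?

Under do(Forcing=-4), the mechanism Forcing <- -CO2 - 5 is discarded; Forcing is fixed at -4.
IceMelt = 3CO2 + 2Forcing + 6  [with CO2=4, Forcing=-4]  = 10
Albedo = Forcing + 4  [with Forcing=-4]  = 0
SeaLevel = 2Albedo + CO2 - 2IceMelt  [with Albedo=0, CO2=4, IceMelt=10]  = -16

-16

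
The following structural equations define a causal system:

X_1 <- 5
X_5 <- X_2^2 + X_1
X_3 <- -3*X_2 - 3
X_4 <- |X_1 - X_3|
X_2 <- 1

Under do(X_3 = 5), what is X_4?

0

The intervention breaks the incoming arrows to X_3: X_3 <- -3*X_2 - 3 no longer applies, and X_3 = 5.
X_4 = |X_1 - X_3|  [with X_1=5, X_3=5]  = 0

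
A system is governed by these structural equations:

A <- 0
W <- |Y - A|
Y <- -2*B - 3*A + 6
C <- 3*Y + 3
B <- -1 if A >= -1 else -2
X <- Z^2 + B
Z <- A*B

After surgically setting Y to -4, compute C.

-9

Under do(Y=-4), the mechanism Y <- -2*B - 3*A + 6 is discarded; Y is fixed at -4.
C = 3*Y + 3  [with Y=-4]  = -9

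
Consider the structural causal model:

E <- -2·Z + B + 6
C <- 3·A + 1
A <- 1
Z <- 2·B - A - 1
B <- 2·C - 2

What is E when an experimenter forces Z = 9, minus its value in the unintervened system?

Intervening sets Z = 9 and removes its equation (Z <- 2·B - A - 1).
C = 3·A + 1  [with A=1]  = 4
B = 2·C - 2  [with C=4]  = 6
E = -2·Z + B + 6  [with Z=9, B=6]  = -6
Without intervention: C = 3·A + 1  [with A=1]  = 4; B = 2·C - 2  [with C=4]  = 6; Z = 2·B - A - 1  [with B=6, A=1]  = 10; E = -2·Z + B + 6  [with Z=10, B=6]  = -8.
Change = -6 − (-8) = 2.

2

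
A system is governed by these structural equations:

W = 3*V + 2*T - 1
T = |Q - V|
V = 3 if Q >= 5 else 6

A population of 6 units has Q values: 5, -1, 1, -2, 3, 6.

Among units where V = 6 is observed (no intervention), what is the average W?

28.5

Conditioning on V=6 selects the 4 unit(s) with Q ∈ {-1, 1, -2, 3}. Their W values: 31, 27, 33, 23. Mean = 28.5.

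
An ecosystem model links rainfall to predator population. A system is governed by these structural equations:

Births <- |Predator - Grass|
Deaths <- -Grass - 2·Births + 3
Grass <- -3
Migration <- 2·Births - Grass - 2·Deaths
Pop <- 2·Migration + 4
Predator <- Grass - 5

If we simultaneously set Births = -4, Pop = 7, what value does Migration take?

The joint intervention fixes Births = -4, Pop = 7, removing each variable's own equation.
Deaths = -Grass - 2·Births + 3  [with Grass=-3, Births=-4]  = 14
Migration = 2·Births - Grass - 2·Deaths  [with Births=-4, Grass=-3, Deaths=14]  = -33

-33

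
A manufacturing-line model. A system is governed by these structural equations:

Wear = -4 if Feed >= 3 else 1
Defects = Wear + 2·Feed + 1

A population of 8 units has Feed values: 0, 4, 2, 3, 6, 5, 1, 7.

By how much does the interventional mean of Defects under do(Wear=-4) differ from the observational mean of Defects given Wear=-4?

The intervention sets Wear=-4 in all 8 units regardless of Feed. Recomputing Defects per unit gives -3, 5, 1, 3, 9, 7, -1, 11; average 4.
Observing Wear=-4 restricts to units where Wear's equation naturally yields -4: Feed ∈ {4, 3, 6, 5, 7}. In that subpopulation Defects = 5, 3, 9, 7, 11, mean 7.
Difference = 4 − 7 = -3.

-3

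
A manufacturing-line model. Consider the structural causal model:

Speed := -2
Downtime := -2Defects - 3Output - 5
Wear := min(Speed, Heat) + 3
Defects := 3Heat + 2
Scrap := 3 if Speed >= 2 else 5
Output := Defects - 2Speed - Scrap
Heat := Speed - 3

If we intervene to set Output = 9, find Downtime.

Intervening sets Output = 9 and removes its equation (Output := Defects - 2Speed - Scrap).
Heat = Speed - 3  [with Speed=-2]  = -5
Defects = 3Heat + 2  [with Heat=-5]  = -13
Downtime = -2Defects - 3Output - 5  [with Defects=-13, Output=9]  = -6

-6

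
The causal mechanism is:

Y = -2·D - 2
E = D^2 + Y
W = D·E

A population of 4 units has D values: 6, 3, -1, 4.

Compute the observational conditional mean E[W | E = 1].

1

E[W|E=1] averages over only the 2 units with E=1 (D = 3, -1): W = 3, -1, mean 1.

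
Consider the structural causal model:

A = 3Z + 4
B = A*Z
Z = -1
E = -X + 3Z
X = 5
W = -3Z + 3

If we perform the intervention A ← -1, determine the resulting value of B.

1

The intervention breaks the incoming arrows to A: A = 3Z + 4 no longer applies, and A = -1.
B = A*Z  [with A=-1, Z=-1]  = 1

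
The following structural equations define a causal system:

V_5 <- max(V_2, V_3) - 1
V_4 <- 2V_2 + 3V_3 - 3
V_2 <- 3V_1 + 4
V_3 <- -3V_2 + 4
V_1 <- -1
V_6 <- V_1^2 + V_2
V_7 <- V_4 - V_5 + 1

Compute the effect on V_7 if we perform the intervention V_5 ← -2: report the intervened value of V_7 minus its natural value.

2

Under do(V_5=-2), the mechanism V_5 <- max(V_2, V_3) - 1 is discarded; V_5 is fixed at -2.
V_2 = 3V_1 + 4  [with V_1=-1]  = 1
V_3 = -3V_2 + 4  [with V_2=1]  = 1
V_4 = 2V_2 + 3V_3 - 3  [with V_2=1, V_3=1]  = 2
V_7 = V_4 - V_5 + 1  [with V_4=2, V_5=-2]  = 5
Without intervention: V_2 = 3V_1 + 4  [with V_1=-1]  = 1; V_3 = -3V_2 + 4  [with V_2=1]  = 1; V_4 = 2V_2 + 3V_3 - 3  [with V_2=1, V_3=1]  = 2; V_5 = max(V_2, V_3) - 1  [with V_2=1, V_3=1]  = 0; V_7 = V_4 - V_5 + 1  [with V_4=2, V_5=0]  = 3.
Change = 5 − 3 = 2.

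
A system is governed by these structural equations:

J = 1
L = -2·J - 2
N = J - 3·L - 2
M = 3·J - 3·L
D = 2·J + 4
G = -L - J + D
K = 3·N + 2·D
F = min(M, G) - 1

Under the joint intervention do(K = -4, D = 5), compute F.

Under do(K = -4, D = 5), each intervened variable's structural equation is replaced by its fixed value.
L = -2·J - 2  [with J=1]  = -4
M = 3·J - 3·L  [with J=1, L=-4]  = 15
G = -L - J + D  [with L=-4, J=1, D=5]  = 8
F = min(M, G) - 1  [with M=15, G=8]  = 7

7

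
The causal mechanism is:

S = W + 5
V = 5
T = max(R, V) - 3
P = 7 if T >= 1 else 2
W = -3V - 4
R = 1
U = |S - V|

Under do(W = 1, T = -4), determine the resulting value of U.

1

Setting W = 1, T = -4 by intervention discards those variables' equations.
S = W + 5  [with W=1]  = 6
U = |S - V|  [with S=6, V=5]  = 1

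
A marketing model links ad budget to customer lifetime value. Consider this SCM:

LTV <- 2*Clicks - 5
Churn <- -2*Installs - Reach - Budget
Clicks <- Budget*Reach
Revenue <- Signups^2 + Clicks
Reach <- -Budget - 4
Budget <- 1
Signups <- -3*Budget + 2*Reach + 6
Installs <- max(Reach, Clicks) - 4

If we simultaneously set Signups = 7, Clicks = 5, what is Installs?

1

Under do(Signups = 7, Clicks = 5), each intervened variable's structural equation is replaced by its fixed value.
Reach = -Budget - 4  [with Budget=1]  = -5
Installs = max(Reach, Clicks) - 4  [with Reach=-5, Clicks=5]  = 1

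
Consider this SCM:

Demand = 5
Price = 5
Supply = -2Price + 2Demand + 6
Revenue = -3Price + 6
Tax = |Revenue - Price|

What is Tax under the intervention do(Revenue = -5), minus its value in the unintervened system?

-4

Intervening sets Revenue = -5 and removes its equation (Revenue = -3Price + 6).
Tax = |Revenue - Price|  [with Revenue=-5, Price=5]  = 10
Without intervention: Revenue = -3Price + 6  [with Price=5]  = -9; Tax = |Revenue - Price|  [with Revenue=-9, Price=5]  = 14.
Change = 10 − 14 = -4.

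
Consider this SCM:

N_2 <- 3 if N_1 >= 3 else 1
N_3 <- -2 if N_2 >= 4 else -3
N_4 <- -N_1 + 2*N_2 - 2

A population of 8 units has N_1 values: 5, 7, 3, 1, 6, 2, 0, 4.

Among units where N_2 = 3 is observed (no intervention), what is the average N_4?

Observing N_2=3 restricts to units where N_2's equation naturally yields 3: N_1 ∈ {5, 7, 3, 6, 4}. In that subpopulation N_4 = -1, -3, 1, -2, 0, mean -1.

-1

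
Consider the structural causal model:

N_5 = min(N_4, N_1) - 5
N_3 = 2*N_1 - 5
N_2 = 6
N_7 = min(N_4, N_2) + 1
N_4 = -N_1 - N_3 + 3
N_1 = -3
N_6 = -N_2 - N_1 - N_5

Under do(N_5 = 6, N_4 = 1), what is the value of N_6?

-9

Setting N_5 = 6, N_4 = 1 by intervention discards those variables' equations.
N_6 = -N_2 - N_1 - N_5  [with N_2=6, N_1=-3, N_5=6]  = -9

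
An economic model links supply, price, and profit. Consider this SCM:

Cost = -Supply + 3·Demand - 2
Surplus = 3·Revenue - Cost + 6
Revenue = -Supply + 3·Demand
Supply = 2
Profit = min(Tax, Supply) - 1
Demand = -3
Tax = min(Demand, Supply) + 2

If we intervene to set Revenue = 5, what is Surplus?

34

The intervention breaks the incoming arrows to Revenue: Revenue = -Supply + 3·Demand no longer applies, and Revenue = 5.
Cost = -Supply + 3·Demand - 2  [with Supply=2, Demand=-3]  = -13
Surplus = 3·Revenue - Cost + 6  [with Revenue=5, Cost=-13]  = 34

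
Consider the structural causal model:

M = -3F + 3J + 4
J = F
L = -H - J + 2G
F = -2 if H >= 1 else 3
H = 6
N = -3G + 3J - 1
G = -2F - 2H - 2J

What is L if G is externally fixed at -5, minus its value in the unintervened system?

-2

The intervention breaks the incoming arrows to G: G = -2F - 2H - 2J no longer applies, and G = -5.
F = -2 if H >= 1 else 3  [with H=6]  = -2
J = F  [with F=-2]  = -2
L = -H - J + 2G  [with H=6, J=-2, G=-5]  = -14
Without intervention: F = -2 if H >= 1 else 3  [with H=6]  = -2; J = F  [with F=-2]  = -2; G = -2F - 2H - 2J  [with F=-2, H=6, J=-2]  = -4; L = -H - J + 2G  [with H=6, J=-2, G=-4]  = -12.
Change = -14 − (-12) = -2.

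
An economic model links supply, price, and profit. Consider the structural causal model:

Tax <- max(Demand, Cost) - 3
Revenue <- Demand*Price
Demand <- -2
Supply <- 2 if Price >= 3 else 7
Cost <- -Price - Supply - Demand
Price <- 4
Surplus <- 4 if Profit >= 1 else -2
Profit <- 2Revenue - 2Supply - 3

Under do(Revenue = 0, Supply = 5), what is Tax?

-5

The joint intervention fixes Revenue = 0, Supply = 5, removing each variable's own equation.
Cost = -Price - Supply - Demand  [with Price=4, Supply=5, Demand=-2]  = -7
Tax = max(Demand, Cost) - 3  [with Demand=-2, Cost=-7]  = -5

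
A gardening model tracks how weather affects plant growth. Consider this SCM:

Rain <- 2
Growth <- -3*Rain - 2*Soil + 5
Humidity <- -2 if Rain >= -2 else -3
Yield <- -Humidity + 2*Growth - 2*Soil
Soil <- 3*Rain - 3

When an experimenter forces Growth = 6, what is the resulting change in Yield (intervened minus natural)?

do(Growth=6) replaces the equation Growth <- -3*Rain - 2*Soil + 5 with the constant Growth = 6.
Soil = 3*Rain - 3  [with Rain=2]  = 3
Humidity = -2 if Rain >= -2 else -3  [with Rain=2]  = -2
Yield = -Humidity + 2*Growth - 2*Soil  [with Humidity=-2, Growth=6, Soil=3]  = 8
Without intervention: Soil = 3*Rain - 3  [with Rain=2]  = 3; Growth = -3*Rain - 2*Soil + 5  [with Rain=2, Soil=3]  = -7; Humidity = -2 if Rain >= -2 else -3  [with Rain=2]  = -2; Yield = -Humidity + 2*Growth - 2*Soil  [with Humidity=-2, Growth=-7, Soil=3]  = -18.
Change = 8 − (-18) = 26.

26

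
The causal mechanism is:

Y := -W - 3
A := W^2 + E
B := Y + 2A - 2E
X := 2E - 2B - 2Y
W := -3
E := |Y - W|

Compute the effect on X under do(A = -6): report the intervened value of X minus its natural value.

72

Under do(A=-6), the mechanism A := W^2 + E is discarded; A is fixed at -6.
Y = -W - 3  [with W=-3]  = 0
E = |Y - W|  [with Y=0, W=-3]  = 3
B = Y + 2A - 2E  [with Y=0, A=-6, E=3]  = -18
X = 2E - 2B - 2Y  [with E=3, B=-18, Y=0]  = 42
Without intervention: Y = -W - 3  [with W=-3]  = 0; E = |Y - W|  [with Y=0, W=-3]  = 3; A = W^2 + E  [with W=-3, E=3]  = 12; B = Y + 2A - 2E  [with Y=0, A=12, E=3]  = 18; X = 2E - 2B - 2Y  [with E=3, B=18, Y=0]  = -30.
Change = 42 − (-30) = 72.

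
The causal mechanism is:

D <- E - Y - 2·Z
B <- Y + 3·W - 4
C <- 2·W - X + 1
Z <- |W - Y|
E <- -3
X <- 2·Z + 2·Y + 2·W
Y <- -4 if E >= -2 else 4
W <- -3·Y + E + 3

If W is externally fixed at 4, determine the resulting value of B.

The intervention breaks the incoming arrows to W: W <- -3·Y + E + 3 no longer applies, and W = 4.
Y = -4 if E >= -2 else 4  [with E=-3]  = 4
B = Y + 3·W - 4  [with Y=4, W=4]  = 12

12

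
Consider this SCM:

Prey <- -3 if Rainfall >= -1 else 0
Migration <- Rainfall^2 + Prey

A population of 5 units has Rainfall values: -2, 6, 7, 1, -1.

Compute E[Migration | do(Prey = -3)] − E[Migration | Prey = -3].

do(Prey=-3) breaks Prey's dependence on Rainfall. With Prey=-3 fixed, Migration across the units is 1, 33, 46, -2, -2, mean 15.2.
Conditioning on Prey=-3 selects the 4 unit(s) with Rainfall ∈ {6, 7, 1, -1}. Their Migration values: 33, 46, -2, -2. Mean = 18.75.
Difference = 15.2 − 18.75 = -3.55.

-3.55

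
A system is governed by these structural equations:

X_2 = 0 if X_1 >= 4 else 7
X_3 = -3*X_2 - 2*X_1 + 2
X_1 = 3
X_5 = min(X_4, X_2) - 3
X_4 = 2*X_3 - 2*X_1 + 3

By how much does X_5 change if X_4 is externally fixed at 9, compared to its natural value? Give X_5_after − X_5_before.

Intervening sets X_4 = 9 and removes its equation (X_4 = 2*X_3 - 2*X_1 + 3).
X_2 = 0 if X_1 >= 4 else 7  [with X_1=3]  = 7
X_5 = min(X_4, X_2) - 3  [with X_4=9, X_2=7]  = 4
Without intervention: X_2 = 0 if X_1 >= 4 else 7  [with X_1=3]  = 7; X_3 = -3*X_2 - 2*X_1 + 2  [with X_2=7, X_1=3]  = -25; X_4 = 2*X_3 - 2*X_1 + 3  [with X_3=-25, X_1=3]  = -53; X_5 = min(X_4, X_2) - 3  [with X_4=-53, X_2=7]  = -56.
Change = 4 − (-56) = 60.

60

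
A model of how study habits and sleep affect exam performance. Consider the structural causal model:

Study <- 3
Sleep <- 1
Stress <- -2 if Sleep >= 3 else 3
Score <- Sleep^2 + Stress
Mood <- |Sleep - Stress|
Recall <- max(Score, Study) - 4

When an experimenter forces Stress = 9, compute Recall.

The intervention breaks the incoming arrows to Stress: Stress <- -2 if Sleep >= 3 else 3 no longer applies, and Stress = 9.
Score = Sleep^2 + Stress  [with Sleep=1, Stress=9]  = 10
Recall = max(Score, Study) - 4  [with Score=10, Study=3]  = 6

6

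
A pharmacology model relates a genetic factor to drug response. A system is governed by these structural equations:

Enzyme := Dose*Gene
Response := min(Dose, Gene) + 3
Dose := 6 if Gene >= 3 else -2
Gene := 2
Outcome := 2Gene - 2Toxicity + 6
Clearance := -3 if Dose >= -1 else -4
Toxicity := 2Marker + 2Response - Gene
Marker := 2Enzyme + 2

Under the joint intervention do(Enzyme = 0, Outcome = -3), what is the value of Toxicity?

Under do(Enzyme = 0, Outcome = -3), each intervened variable's structural equation is replaced by its fixed value.
Dose = 6 if Gene >= 3 else -2  [with Gene=2]  = -2
Marker = 2Enzyme + 2  [with Enzyme=0]  = 2
Response = min(Dose, Gene) + 3  [with Dose=-2, Gene=2]  = 1
Toxicity = 2Marker + 2Response - Gene  [with Marker=2, Response=1, Gene=2]  = 4

4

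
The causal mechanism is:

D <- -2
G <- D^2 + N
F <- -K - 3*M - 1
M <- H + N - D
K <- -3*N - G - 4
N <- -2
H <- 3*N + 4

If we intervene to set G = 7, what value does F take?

Under do(G=7), the mechanism G <- D^2 + N is discarded; G is fixed at 7.
H = 3*N + 4  [with N=-2]  = -2
M = H + N - D  [with H=-2, N=-2, D=-2]  = -2
K = -3*N - G - 4  [with N=-2, G=7]  = -5
F = -K - 3*M - 1  [with K=-5, M=-2]  = 10

10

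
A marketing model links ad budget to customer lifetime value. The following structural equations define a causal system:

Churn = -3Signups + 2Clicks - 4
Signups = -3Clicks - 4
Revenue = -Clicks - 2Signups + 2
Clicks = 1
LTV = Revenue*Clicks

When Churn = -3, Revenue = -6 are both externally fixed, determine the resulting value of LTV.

Setting Churn = -3, Revenue = -6 by intervention discards those variables' equations.
LTV = Revenue*Clicks  [with Revenue=-6, Clicks=1]  = -6

-6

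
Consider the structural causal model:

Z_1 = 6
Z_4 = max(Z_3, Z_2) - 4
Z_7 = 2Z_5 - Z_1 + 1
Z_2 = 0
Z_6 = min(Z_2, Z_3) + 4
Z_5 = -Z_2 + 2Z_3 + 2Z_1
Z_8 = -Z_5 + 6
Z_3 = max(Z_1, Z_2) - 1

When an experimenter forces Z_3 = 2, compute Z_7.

The intervention breaks the incoming arrows to Z_3: Z_3 = max(Z_1, Z_2) - 1 no longer applies, and Z_3 = 2.
Z_5 = -Z_2 + 2Z_3 + 2Z_1  [with Z_2=0, Z_3=2, Z_1=6]  = 16
Z_7 = 2Z_5 - Z_1 + 1  [with Z_5=16, Z_1=6]  = 27

27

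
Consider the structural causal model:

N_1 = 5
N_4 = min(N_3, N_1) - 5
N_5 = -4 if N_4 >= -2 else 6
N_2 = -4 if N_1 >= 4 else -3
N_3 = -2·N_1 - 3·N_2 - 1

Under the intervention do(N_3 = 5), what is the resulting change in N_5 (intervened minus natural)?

do(N_3=5) replaces the equation N_3 = -2·N_1 - 3·N_2 - 1 with the constant N_3 = 5.
N_4 = min(N_3, N_1) - 5  [with N_3=5, N_1=5]  = 0
N_5 = -4 if N_4 >= -2 else 6  [with N_4=0]  = -4
Without intervention: N_2 = -4 if N_1 >= 4 else -3  [with N_1=5]  = -4; N_3 = -2·N_1 - 3·N_2 - 1  [with N_1=5, N_2=-4]  = 1; N_4 = min(N_3, N_1) - 5  [with N_3=1, N_1=5]  = -4; N_5 = -4 if N_4 >= -2 else 6  [with N_4=-4]  = 6.
Change = -4 − 6 = -10.

-10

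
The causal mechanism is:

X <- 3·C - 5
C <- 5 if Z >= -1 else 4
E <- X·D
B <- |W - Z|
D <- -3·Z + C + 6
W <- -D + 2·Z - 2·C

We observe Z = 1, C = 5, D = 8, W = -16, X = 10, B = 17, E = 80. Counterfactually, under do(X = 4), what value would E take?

Under do(X=4), the mechanism X <- 3·C - 5 is discarded; X is fixed at 4.
C = 5 if Z >= -1 else 4  [with Z=1]  = 5
D = -3·Z + C + 6  [with Z=1, C=5]  = 8
E = X·D  [with X=4, D=8]  = 32

32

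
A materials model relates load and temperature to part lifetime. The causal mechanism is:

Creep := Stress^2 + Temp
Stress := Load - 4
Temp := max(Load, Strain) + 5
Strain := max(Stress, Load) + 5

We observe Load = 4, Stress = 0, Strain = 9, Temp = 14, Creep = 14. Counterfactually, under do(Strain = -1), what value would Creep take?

do(Strain=-1) replaces the equation Strain := max(Stress, Load) + 5 with the constant Strain = -1.
Stress = Load - 4  [with Load=4]  = 0
Temp = max(Load, Strain) + 5  [with Load=4, Strain=-1]  = 9
Creep = Stress^2 + Temp  [with Stress=0, Temp=9]  = 9

9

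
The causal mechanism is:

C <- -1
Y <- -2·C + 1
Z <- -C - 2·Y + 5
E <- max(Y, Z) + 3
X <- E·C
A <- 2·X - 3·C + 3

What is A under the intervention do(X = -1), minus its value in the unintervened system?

The intervention breaks the incoming arrows to X: X <- E·C no longer applies, and X = -1.
A = 2·X - 3·C + 3  [with X=-1, C=-1]  = 4
Without intervention: Y = -2·C + 1  [with C=-1]  = 3; Z = -C - 2·Y + 5  [with C=-1, Y=3]  = 0; E = max(Y, Z) + 3  [with Y=3, Z=0]  = 6; X = E·C  [with E=6, C=-1]  = -6; A = 2·X - 3·C + 3  [with X=-6, C=-1]  = -6.
Change = 4 − (-6) = 10.

10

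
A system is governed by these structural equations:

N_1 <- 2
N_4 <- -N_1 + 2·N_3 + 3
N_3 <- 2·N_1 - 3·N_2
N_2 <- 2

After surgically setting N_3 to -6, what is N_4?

The intervention breaks the incoming arrows to N_3: N_3 <- 2·N_1 - 3·N_2 no longer applies, and N_3 = -6.
N_4 = -N_1 + 2·N_3 + 3  [with N_1=2, N_3=-6]  = -11

-11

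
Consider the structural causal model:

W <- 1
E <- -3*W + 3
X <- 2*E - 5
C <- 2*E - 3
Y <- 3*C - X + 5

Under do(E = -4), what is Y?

-15

do(E=-4) replaces the equation E <- -3*W + 3 with the constant E = -4.
X = 2*E - 5  [with E=-4]  = -13
C = 2*E - 3  [with E=-4]  = -11
Y = 3*C - X + 5  [with C=-11, X=-13]  = -15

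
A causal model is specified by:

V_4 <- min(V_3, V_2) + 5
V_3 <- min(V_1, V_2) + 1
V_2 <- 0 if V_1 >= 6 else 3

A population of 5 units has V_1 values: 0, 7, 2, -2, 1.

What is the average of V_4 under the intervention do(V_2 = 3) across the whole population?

6.6

do(V_2=3) breaks V_2's dependence on V_1. With V_2=3 fixed, V_4 across the units is 6, 8, 8, 4, 7, mean 6.6.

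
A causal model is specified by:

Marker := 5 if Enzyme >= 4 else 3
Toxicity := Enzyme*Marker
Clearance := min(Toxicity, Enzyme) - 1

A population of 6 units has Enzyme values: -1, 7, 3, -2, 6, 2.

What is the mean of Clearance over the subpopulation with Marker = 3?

E[Clearance|Marker=3] averages over only the 4 units with Marker=3 (Enzyme = -1, 3, -2, 2): Clearance = -4, 2, -7, 1, mean -2.

-2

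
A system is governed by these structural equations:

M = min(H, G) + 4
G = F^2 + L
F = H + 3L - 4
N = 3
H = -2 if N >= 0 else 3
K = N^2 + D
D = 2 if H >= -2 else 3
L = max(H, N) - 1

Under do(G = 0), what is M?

The intervention breaks the incoming arrows to G: G = F^2 + L no longer applies, and G = 0.
H = -2 if N >= 0 else 3  [with N=3]  = -2
M = min(H, G) + 4  [with H=-2, G=0]  = 2

2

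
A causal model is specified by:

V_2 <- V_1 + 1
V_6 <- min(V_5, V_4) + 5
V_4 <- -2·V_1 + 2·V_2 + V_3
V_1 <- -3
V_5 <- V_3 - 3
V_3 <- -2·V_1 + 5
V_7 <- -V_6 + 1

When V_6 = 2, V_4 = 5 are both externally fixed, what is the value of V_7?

Under do(V_6 = 2, V_4 = 5), each intervened variable's structural equation is replaced by its fixed value.
V_7 = -V_6 + 1  [with V_6=2]  = -1

-1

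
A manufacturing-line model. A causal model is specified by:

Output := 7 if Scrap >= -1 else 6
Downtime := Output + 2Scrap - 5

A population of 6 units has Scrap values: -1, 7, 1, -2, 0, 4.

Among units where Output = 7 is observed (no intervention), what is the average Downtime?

6.4

Observing Output=7 restricts to units where Output's equation naturally yields 7: Scrap ∈ {-1, 7, 1, 0, 4}. In that subpopulation Downtime = 0, 16, 4, 2, 10, mean 6.4.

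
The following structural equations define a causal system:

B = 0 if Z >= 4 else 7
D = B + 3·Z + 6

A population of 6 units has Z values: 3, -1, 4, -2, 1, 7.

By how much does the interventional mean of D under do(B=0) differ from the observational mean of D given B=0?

do(B=0) breaks B's dependence on Z. With B=0 fixed, D across the units is 15, 3, 18, 0, 9, 27, mean 12.
E[D|B=0] averages over only the 2 units with B=0 (Z = 4, 7): D = 18, 27, mean 22.5.
Difference = 12 − 22.5 = -10.5.

-10.5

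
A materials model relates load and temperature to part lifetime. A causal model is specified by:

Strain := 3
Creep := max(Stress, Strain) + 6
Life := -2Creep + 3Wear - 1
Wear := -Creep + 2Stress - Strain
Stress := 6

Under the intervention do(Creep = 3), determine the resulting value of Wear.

6

The intervention breaks the incoming arrows to Creep: Creep := max(Stress, Strain) + 6 no longer applies, and Creep = 3.
Wear = -Creep + 2Stress - Strain  [with Creep=3, Stress=6, Strain=3]  = 6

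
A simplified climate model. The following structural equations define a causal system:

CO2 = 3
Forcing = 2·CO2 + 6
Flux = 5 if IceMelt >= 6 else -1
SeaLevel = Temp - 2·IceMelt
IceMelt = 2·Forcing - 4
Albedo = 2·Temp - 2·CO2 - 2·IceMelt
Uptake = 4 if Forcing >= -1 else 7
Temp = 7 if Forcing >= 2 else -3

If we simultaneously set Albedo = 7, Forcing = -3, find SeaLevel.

17

The joint intervention fixes Albedo = 7, Forcing = -3, removing each variable's own equation.
Temp = 7 if Forcing >= 2 else -3  [with Forcing=-3]  = -3
IceMelt = 2·Forcing - 4  [with Forcing=-3]  = -10
SeaLevel = Temp - 2·IceMelt  [with Temp=-3, IceMelt=-10]  = 17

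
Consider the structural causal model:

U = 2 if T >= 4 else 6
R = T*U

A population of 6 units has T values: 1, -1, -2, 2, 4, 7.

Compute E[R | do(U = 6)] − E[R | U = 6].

do(U=6) breaks U's dependence on T. With U=6 fixed, R across the units is 6, -6, -12, 12, 24, 42, mean 11.
Conditioning on U=6 selects the 4 unit(s) with T ∈ {1, -1, -2, 2}. Their R values: 6, -6, -12, 12. Mean = 0.
Difference = 11 − 0 = 11.

11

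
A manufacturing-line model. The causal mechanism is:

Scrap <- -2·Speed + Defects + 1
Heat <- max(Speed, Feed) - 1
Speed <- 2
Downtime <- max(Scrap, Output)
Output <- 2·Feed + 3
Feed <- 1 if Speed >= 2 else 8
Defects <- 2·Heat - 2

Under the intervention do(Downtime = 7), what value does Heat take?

Intervening sets Downtime = 7 and removes its equation (Downtime <- max(Scrap, Output)).
Heat is not downstream of the intervention, so its value is determined by the original equations.
Feed = 1 if Speed >= 2 else 8  [with Speed=2]  = 1
Heat = max(Speed, Feed) - 1  [with Speed=2, Feed=1]  = 1

1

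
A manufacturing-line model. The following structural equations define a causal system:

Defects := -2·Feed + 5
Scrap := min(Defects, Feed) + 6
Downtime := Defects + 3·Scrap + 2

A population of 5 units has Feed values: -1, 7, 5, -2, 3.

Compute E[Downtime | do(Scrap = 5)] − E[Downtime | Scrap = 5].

-2.8

Under do(Scrap=5), Scrap's equation is replaced by Scrap=5 for every unit. Per-unit Downtime: 24, 8, 12, 26, 16. Mean = 17.2.
Conditioning on Scrap=5 selects the 2 unit(s) with Feed ∈ {-1, 3}. Their Downtime values: 24, 16. Mean = 20.
Difference = 17.2 − 20 = -2.8.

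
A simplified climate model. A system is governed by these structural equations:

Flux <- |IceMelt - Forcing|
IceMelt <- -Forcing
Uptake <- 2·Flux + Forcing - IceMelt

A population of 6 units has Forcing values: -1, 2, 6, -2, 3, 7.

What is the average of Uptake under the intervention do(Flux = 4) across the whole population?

Every unit gets Flux=4 under the intervention. Uptake values become 6, 12, 20, 4, 14, 22; E[Uptake|do(Flux=4)] = 13.

13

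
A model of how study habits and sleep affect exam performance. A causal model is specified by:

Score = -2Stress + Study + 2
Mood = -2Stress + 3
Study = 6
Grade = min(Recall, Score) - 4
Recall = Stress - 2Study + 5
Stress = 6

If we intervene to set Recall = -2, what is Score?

-4

do(Recall=-2) replaces the equation Recall = Stress - 2Study + 5 with the constant Recall = -2.
Score is not downstream of the intervention, so its value is determined by the original equations.
Score = -2Stress + Study + 2  [with Stress=6, Study=6]  = -4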